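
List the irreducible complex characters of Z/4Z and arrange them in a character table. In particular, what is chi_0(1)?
Character table of Z/4Z (irreps indexed chi_0,...,chi_3 with chi_k(m) = zeta_4^(k*m), zeta_4 = exp(2*pi*i/4)):
  irrep \ class  {0} (size 1)  {1} (size 1)  {2} (size 1)  {3} (size 1)
  chi_0          1             1             1             1           
  chi_1          1             I             -1            -I          
  chi_2          1             -1            1             -1          
  chi_3          1             -I            -1            I           

Spot check: chi_0(1) = zeta_4^(0*1) = zeta_4^0 = 1.

Why: Z/4Z is abelian, so all 4 irreducible complex representations are 1-dimensional. They are given by chi_k(m) = zeta_4^(k*m) for k = 0,...,3. Row orthogonality: sum_m chi_k(m) conj(chi_l(m)) = 4 * [k = l].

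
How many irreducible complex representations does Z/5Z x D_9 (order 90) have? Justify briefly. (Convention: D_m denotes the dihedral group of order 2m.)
30

Explanation: The number of irreducible complex representations of a finite group equals its number of conjugacy classes. For a direct product, #classes(G x H) = #classes(G) * #classes(H). Z/5Z has 5 classes (abelian), D_9 has 6 classes, so 5 * 6 = 30, so Z/5Z x D_9 (order 90) has exactly 30 irreducible complex representations.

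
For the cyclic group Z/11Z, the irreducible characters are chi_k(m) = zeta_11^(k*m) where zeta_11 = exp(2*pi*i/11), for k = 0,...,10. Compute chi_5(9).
chi_5(9) = zeta_11^45 = exp(2*I*pi/11)

Proof sketch: chi_5(9) = zeta_11^(5*9) = zeta_11^45. Since zeta_11^11 = 1, this equals zeta_11^1 = exp(2*pi*i*1/11) = exp(2*I*pi/11).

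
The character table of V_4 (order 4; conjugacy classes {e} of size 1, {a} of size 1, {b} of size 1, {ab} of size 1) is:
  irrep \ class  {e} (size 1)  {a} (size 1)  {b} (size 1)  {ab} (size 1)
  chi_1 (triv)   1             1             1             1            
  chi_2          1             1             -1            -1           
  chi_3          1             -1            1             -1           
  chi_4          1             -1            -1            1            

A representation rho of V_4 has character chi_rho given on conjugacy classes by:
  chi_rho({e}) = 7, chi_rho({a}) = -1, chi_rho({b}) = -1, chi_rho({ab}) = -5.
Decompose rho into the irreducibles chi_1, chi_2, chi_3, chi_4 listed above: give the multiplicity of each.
Multiplicities: chi_1: 0, chi_2: 3, chi_3: 3, chi_4: 1.

Argument: Use <chi_rho, chi> = (1/|G|) sum_C |C| * chi_rho(C) * conj(chi(C)) with |G| = 4 for each irreducible chi in the table:
  <chi_rho, chi_1> = (1/4)[1*(7)*conj(1) + 1*(-1)*conj(1) + 1*(-1)*conj(1) + 1*(-5)*conj(1)]
      = (1/4)[(7) + (-1) + (-1) + (-5)] = 0/4 = 0
  <chi_rho, chi_2> = (1/4)[1*(7)*conj(1) + 1*(-1)*conj(1) + 1*(-1)*conj(-1) + 1*(-5)*conj(-1)]
      = (1/4)[(7) + (-1) + (1) + (5)] = 12/4 = 3
  <chi_rho, chi_3> = (1/4)[1*(7)*conj(1) + 1*(-1)*conj(-1) + 1*(-1)*conj(1) + 1*(-5)*conj(-1)]
      = (1/4)[(7) + (1) + (-1) + (5)] = 12/4 = 3
  <chi_rho, chi_4> = (1/4)[1*(7)*conj(1) + 1*(-1)*conj(-1) + 1*(-1)*conj(-1) + 1*(-5)*conj(1)]
      = (1/4)[(7) + (1) + (1) + (-5)] = 4/4 = 1
Dimension check: dim(rho) = sum (mult * dim) = 0*1 + 3*1 + 3*1 + 1*1 = 7 = chi_rho(e) = 7.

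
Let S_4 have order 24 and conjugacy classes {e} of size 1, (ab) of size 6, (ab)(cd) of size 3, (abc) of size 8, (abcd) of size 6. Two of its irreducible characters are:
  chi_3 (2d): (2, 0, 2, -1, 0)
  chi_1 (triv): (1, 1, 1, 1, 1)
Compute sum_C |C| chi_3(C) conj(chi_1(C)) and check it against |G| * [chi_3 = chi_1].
Sum = 0; so <chi_3, chi_1> = 0 (distinct irreducibles are orthogonal).

Derivation: Compute term by term over conjugacy classes (|C| * chi_3(C) * conj(chi_1(C))):
  1*(2)*conj(1) + 6*(0)*conj(1) + 3*(2)*conj(1) + 8*(-1)*conj(1) + 6*(0)*conj(1)
  = (2) + (0) + (6) + (-8) + (0)
  = 0.
Dividing by |G| = 24 gives 0/24 = 0, matching the row-orthogonality relation <chi_3, chi_1> = [chi_3 = chi_1].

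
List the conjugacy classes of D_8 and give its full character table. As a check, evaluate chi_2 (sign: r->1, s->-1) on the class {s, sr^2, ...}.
Conjugacy classes: {e} of size 1, {r^4} of size 1, {r^1, r^7} of size 2, {r^2, r^6} of size 2, {r^3, r^5} of size 2, {s, sr^2, ...} of size 4, {sr, sr^3, ...} of size 4.
Character table:
  irrep \ class              {e} (size 1)  {r^4} (size 1)  {r^1, r^7} (size 2)  {r^2, r^6} (size 2)  {r^3, r^5} (size 2)  {s, sr^2, ...} (size 4)  {sr, sr^3, ...} (size 4)
  chi_1 (triv)               1             1               1                    1                    1                    1                        1                       
  chi_2 (sign: r->1, s->-1)  1             1               1                    1                    1                    -1                       -1                      
  chi_3 (r->-1, s->1)        1             1               -1                   1                    -1                   1                        -1                      
  chi_4 (r->-1, s->-1)       1             1               -1                   1                    -1                   -1                       1                       
  chi_5 (2d, j=1)            2             -2              sqrt(2)              0                    -sqrt(2)             0                        0                       
  chi_6 (2d, j=2)            2             2               0                    -2                   0                    0                        0                       
  chi_7 (2d, j=3)            2             -2              -sqrt(2)             0                    sqrt(2)              0                        0                       

Spot check: chi_2 (sign: r->1, s->-1) on {s, sr^2, ...} = -1.

Argument: D_8 has order 2*8 = 16 with 7 conjugacy classes, hence 7 irreducibles. Sum of squared dims 1 + 1 + 1 + 1 + 4 + 4 + 4 = 16 = |G|. Linear characters come from the abelianisation; the 2-dimensional irreps have character r^k -> 2*cos(2*pi*j*k/8), reflections -> 0.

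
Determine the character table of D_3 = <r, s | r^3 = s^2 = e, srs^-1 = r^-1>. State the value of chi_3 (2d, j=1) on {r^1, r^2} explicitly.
Conjugacy classes: {e} of size 1, {r^1, r^2} of size 2, {s, sr, ..., sr^2} of size 3.
Character table:
  irrep \ class              {e} (size 1)  {r^1, r^2} (size 2)  {s, sr, ..., sr^2} (size 3)
  chi_1 (triv)               1             1                    1                          
  chi_2 (sign: r->1, s->-1)  1             1                    -1                         
  chi_3 (2d, j=1)            2             -1                   0                          

Spot check: chi_3 (2d, j=1) on {r^1, r^2} = -1.

Solution. D_3 has order 2*3 = 6 with 3 conjugacy classes, hence 3 irreducibles. Sum of squared dims 1 + 1 + 4 = 6 = |G|. Linear characters come from the abelianisation; the 2-dimensional irreps have character r^k -> 2*cos(2*pi*j*k/3), reflections -> 0.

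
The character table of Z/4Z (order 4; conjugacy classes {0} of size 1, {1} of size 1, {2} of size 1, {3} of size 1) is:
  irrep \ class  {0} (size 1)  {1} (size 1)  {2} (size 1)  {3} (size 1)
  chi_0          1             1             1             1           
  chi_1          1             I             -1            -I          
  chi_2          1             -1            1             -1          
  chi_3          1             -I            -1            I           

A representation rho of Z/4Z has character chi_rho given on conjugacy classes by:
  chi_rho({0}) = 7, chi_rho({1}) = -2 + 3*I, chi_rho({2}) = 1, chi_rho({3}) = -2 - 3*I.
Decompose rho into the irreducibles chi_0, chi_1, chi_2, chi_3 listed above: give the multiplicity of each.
Multiplicities: chi_0: 1, chi_1: 3, chi_2: 3, chi_3: 0.

Derivation: Use <chi_rho, chi> = (1/|G|) sum_C |C| * chi_rho(C) * conj(chi(C)) with |G| = 4 for each irreducible chi in the table:
  <chi_rho, chi_0> = (1/4)[1*(7)*conj(1) + 1*(-2 + 3*I)*conj(1) + 1*(1)*conj(1) + 1*(-2 - 3*I)*conj(1)]
      = (1/4)[(7) + (-2 + 3*I) + (1) + (-2 - 3*I)] = 4/4 = 1
  <chi_rho, chi_1> = (1/4)[1*(7)*conj(1) + 1*(-2 + 3*I)*conj(I) + 1*(1)*conj(-1) + 1*(-2 - 3*I)*conj(-I)]
      = (1/4)[(7) + (3 + 2*I) + (-1) + (3 - 2*I)] = 12/4 = 3
  <chi_rho, chi_2> = (1/4)[1*(7)*conj(1) + 1*(-2 + 3*I)*conj(-1) + 1*(1)*conj(1) + 1*(-2 - 3*I)*conj(-1)]
      = (1/4)[(7) + (2 - 3*I) + (1) + (2 + 3*I)] = 12/4 = 3
  <chi_rho, chi_3> = (1/4)[1*(7)*conj(1) + 1*(-2 + 3*I)*conj(-I) + 1*(1)*conj(-1) + 1*(-2 - 3*I)*conj(I)]
      = (1/4)[(7) + (-3 - 2*I) + (-1) + (-3 + 2*I)] = 0/4 = 0
(Exp terms are combined using exp(i*s)*conj(exp(i*t)) = exp(i*(s-t)), and sums of them are collapsed using the identity that for every m > 1 the m distinct m-th roots of unity sum to 0, e.g. 1 + exp(2*I*pi/3) + exp(-2*I*pi/3) = 0.)
Dimension check: dim(rho) = sum (mult * dim) = 1*1 + 3*1 + 3*1 + 0*1 = 7 = chi_rho(e) = 7.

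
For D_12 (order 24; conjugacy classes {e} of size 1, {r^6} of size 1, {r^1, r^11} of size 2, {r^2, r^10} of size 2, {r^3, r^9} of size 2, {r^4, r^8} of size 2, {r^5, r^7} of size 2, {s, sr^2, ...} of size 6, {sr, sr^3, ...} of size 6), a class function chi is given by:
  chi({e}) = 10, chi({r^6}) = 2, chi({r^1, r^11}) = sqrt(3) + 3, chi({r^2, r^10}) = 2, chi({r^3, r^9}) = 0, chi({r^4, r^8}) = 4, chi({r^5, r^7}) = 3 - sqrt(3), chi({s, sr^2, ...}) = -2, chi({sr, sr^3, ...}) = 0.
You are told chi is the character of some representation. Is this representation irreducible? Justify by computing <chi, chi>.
Not irreducible (reducible): <chi, chi> = 9 > 1.

<chi, chi> = (1/|G|) sum_C |C| * |chi(C)|^2 = (1/24)[1*|10|^2 + 1*|2|^2 + 2*|sqrt(3) + 3|^2 + 2*|2|^2 + 2*|0|^2 + 2*|4|^2 + 2*|3 - sqrt(3)|^2 + 6*|-2|^2 + 6*|0|^2]
  = (1/24)[(100) + (4) + (12*sqrt(3) + 24) + (8) + (0) + (32) + (24 - 12*sqrt(3)) + (24) + (0)] = 216/24 = 9.
A character is irreducible iff <chi, chi> = 1, so this representation is reducible.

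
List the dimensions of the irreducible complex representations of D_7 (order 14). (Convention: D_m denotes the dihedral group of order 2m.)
Dimensions: 1, 1, 2, 2, 2

Argument: There are 5 irreducibles (= number of conjugacy classes). Their dimensions d_i satisfy sum d_i^2 = |G| = 14: 1 + 1 + 4 + 4 + 4 = 14.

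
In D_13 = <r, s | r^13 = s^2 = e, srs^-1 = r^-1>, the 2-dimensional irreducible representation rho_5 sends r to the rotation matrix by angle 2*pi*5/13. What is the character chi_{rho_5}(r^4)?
chi_{rho_5}(r^4) = 2*cos(2*pi*5*4/13) = -2*cos(pi/13)

Why: rho_5(r^4) is rotation by angle 2*pi*5*4/13, whose trace is 2*cos(2*pi*5*4/13) = -2*cos(pi/13).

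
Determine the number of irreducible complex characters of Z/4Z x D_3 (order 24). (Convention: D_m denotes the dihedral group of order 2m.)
12

Reasoning: The number of irreducible complex representations of a finite group equals its number of conjugacy classes. For a direct product, #classes(G x H) = #classes(G) * #classes(H). Z/4Z has 4 classes (abelian), D_3 has 3 classes, so 4 * 3 = 12, so Z/4Z x D_3 (order 24) has exactly 12 irreducible complex representations.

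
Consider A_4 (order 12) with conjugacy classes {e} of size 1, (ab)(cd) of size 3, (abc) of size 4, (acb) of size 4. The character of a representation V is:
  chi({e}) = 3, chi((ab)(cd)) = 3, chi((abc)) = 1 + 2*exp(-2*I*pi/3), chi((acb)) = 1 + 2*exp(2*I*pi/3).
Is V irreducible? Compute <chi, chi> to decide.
Not irreducible (reducible): <chi, chi> = 5 > 1.

Working: <chi, chi> = (1/|G|) sum_C |C| * |chi(C)|^2 = (1/12)[1*|3|^2 + 3*|3|^2 + 4*|1 + 2*exp(-2*I*pi/3)|^2 + 4*|1 + 2*exp(2*I*pi/3)|^2]
  = (1/12)[(9) + (27) + (12) + (12)] = 60/12 = 5.
(Exp terms are combined using exp(i*s)*conj(exp(i*t)) = exp(i*(s-t)), and sums of them are collapsed using the identity that for every m > 1 the m distinct m-th roots of unity sum to 0, e.g. 1 + exp(2*I*pi/3) + exp(-2*I*pi/3) = 0.)
A character is irreducible iff <chi, chi> = 1, so this representation is reducible.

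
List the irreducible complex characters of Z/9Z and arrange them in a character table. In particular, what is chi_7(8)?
Character table of Z/9Z (irreps indexed chi_0,...,chi_8 with chi_k(m) = zeta_9^(k*m), zeta_9 = exp(2*pi*i/9)):
  irrep \ class  {0} (size 1)  {1} (size 1)    {2} (size 1)    {3} (size 1)    {4} (size 1)    {5} (size 1)    {6} (size 1)    {7} (size 1)    {8} (size 1)  
  chi_0          1             1               1               1               1               1               1               1               1             
  chi_1          1             exp(2*I*pi/9)   exp(4*I*pi/9)   exp(2*I*pi/3)   exp(8*I*pi/9)   exp(-8*I*pi/9)  exp(-2*I*pi/3)  exp(-4*I*pi/9)  exp(-2*I*pi/9)
  chi_2          1             exp(4*I*pi/9)   exp(8*I*pi/9)   exp(-2*I*pi/3)  exp(-2*I*pi/9)  exp(2*I*pi/9)   exp(2*I*pi/3)   exp(-8*I*pi/9)  exp(-4*I*pi/9)
  chi_3          1             exp(2*I*pi/3)   exp(-2*I*pi/3)  1               exp(2*I*pi/3)   exp(-2*I*pi/3)  1               exp(2*I*pi/3)   exp(-2*I*pi/3)
  chi_4          1             exp(8*I*pi/9)   exp(-2*I*pi/9)  exp(2*I*pi/3)   exp(-4*I*pi/9)  exp(4*I*pi/9)   exp(-2*I*pi/3)  exp(2*I*pi/9)   exp(-8*I*pi/9)
  chi_5          1             exp(-8*I*pi/9)  exp(2*I*pi/9)   exp(-2*I*pi/3)  exp(4*I*pi/9)   exp(-4*I*pi/9)  exp(2*I*pi/3)   exp(-2*I*pi/9)  exp(8*I*pi/9) 
  chi_6          1             exp(-2*I*pi/3)  exp(2*I*pi/3)   1               exp(-2*I*pi/3)  exp(2*I*pi/3)   1               exp(-2*I*pi/3)  exp(2*I*pi/3) 
  chi_7          1             exp(-4*I*pi/9)  exp(-8*I*pi/9)  exp(2*I*pi/3)   exp(2*I*pi/9)   exp(-2*I*pi/9)  exp(-2*I*pi/3)  exp(8*I*pi/9)   exp(4*I*pi/9) 
  chi_8          1             exp(-2*I*pi/9)  exp(-4*I*pi/9)  exp(-2*I*pi/3)  exp(-8*I*pi/9)  exp(8*I*pi/9)   exp(2*I*pi/3)   exp(4*I*pi/9)   exp(2*I*pi/9) 

Spot check: chi_7(8) = zeta_9^(7*8) = zeta_9^56 = exp(4*I*pi/9).

Why: Z/9Z is abelian, so all 9 irreducible complex representations are 1-dimensional. They are given by chi_k(m) = zeta_9^(k*m) for k = 0,...,8. Row orthogonality: sum_m chi_k(m) conj(chi_l(m)) = 9 * [k = l].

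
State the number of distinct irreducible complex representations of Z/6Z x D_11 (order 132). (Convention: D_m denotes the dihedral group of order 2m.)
42

Derivation: The number of irreducible complex representations of a finite group equals its number of conjugacy classes. For a direct product, #classes(G x H) = #classes(G) * #classes(H). Z/6Z has 6 classes (abelian), D_11 has 7 classes, so 6 * 7 = 42, so Z/6Z x D_11 (order 132) has exactly 42 irreducible complex representations.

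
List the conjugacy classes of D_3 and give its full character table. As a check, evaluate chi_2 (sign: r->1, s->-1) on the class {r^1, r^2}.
Conjugacy classes: {e} of size 1, {r^1, r^2} of size 2, {s, sr, ..., sr^2} of size 3.
Character table:
  irrep \ class              {e} (size 1)  {r^1, r^2} (size 2)  {s, sr, ..., sr^2} (size 3)
  chi_1 (triv)               1             1                    1                          
  chi_2 (sign: r->1, s->-1)  1             1                    -1                         
  chi_3 (2d, j=1)            2             -1                   0                          

Spot check: chi_2 (sign: r->1, s->-1) on {r^1, r^2} = 1.

Proof sketch: D_3 has order 2*3 = 6 with 3 conjugacy classes, hence 3 irreducibles. Sum of squared dims 1 + 1 + 4 = 6 = |G|. Linear characters come from the abelianisation; the 2-dimensional irreps have character r^k -> 2*cos(2*pi*j*k/3), reflections -> 0.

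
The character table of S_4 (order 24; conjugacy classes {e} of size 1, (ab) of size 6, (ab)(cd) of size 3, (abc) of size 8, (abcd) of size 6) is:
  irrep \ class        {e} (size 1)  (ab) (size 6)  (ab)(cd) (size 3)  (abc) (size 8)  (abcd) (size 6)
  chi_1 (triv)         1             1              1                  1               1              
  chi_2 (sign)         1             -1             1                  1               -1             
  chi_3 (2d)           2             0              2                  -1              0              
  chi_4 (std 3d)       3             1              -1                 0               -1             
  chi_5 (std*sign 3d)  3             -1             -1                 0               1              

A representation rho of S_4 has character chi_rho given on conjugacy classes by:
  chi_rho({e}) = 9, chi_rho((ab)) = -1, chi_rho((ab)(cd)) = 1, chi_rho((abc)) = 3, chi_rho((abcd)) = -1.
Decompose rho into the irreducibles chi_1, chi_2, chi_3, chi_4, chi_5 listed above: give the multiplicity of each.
Multiplicities: chi_1: 1, chi_2: 2, chi_3: 0, chi_4: 1, chi_5: 1.

Argument: Use <chi_rho, chi> = (1/|G|) sum_C |C| * chi_rho(C) * conj(chi(C)) with |G| = 24 for each irreducible chi in the table:
  <chi_rho, chi_1> = (1/24)[1*(9)*conj(1) + 6*(-1)*conj(1) + 3*(1)*conj(1) + 8*(3)*conj(1) + 6*(-1)*conj(1)]
      = (1/24)[(9) + (-6) + (3) + (24) + (-6)] = 24/24 = 1
  <chi_rho, chi_2> = (1/24)[1*(9)*conj(1) + 6*(-1)*conj(-1) + 3*(1)*conj(1) + 8*(3)*conj(1) + 6*(-1)*conj(-1)]
      = (1/24)[(9) + (6) + (3) + (24) + (6)] = 48/24 = 2
  <chi_rho, chi_3> = (1/24)[1*(9)*conj(2) + 6*(-1)*conj(0) + 3*(1)*conj(2) + 8*(3)*conj(-1) + 6*(-1)*conj(0)]
      = (1/24)[(18) + (0) + (6) + (-24) + (0)] = 0/24 = 0
  <chi_rho, chi_4> = (1/24)[1*(9)*conj(3) + 6*(-1)*conj(1) + 3*(1)*conj(-1) + 8*(3)*conj(0) + 6*(-1)*conj(-1)]
      = (1/24)[(27) + (-6) + (-3) + (0) + (6)] = 24/24 = 1
  <chi_rho, chi_5> = (1/24)[1*(9)*conj(3) + 6*(-1)*conj(-1) + 3*(1)*conj(-1) + 8*(3)*conj(0) + 6*(-1)*conj(1)]
      = (1/24)[(27) + (6) + (-3) + (0) + (-6)] = 24/24 = 1
Dimension check: dim(rho) = sum (mult * dim) = 1*1 + 2*1 + 0*2 + 1*3 + 1*3 = 9 = chi_rho(e) = 9.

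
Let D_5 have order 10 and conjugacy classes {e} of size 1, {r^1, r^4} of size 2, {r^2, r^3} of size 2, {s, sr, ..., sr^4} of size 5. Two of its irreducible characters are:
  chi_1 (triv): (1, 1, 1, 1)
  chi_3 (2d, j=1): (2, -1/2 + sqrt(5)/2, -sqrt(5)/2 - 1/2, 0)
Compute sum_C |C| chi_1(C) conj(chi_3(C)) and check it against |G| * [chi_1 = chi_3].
Sum = 0; so <chi_1, chi_3> = 0 (distinct irreducibles are orthogonal).

Solution. Compute term by term over conjugacy classes (|C| * chi_1(C) * conj(chi_3(C))):
  1*(1)*conj(2) + 2*(1)*conj(-1/2 + sqrt(5)/2) + 2*(1)*conj(-sqrt(5)/2 - 1/2) + 5*(1)*conj(0)
  = (2) + (-1 + sqrt(5)) + (-sqrt(5) - 1) + (0)
  = 0.
Dividing by |G| = 10 gives 0/10 = 0, matching the row-orthogonality relation <chi_1, chi_3> = [chi_1 = chi_3].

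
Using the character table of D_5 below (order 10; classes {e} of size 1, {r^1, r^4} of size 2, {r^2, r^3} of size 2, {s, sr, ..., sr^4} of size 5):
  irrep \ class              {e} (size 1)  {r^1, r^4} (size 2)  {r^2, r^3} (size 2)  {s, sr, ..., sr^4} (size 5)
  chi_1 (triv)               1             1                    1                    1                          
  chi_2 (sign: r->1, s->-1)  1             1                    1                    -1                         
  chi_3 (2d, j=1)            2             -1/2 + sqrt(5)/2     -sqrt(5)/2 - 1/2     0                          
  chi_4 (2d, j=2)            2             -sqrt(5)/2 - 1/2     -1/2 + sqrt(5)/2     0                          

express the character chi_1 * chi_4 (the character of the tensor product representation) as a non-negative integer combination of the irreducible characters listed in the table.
chi_1 tensor chi_4 = chi_4 (all other irreducibles have multiplicity 0).

Justification: The character of a tensor product is the pointwise product (chi_1 * chi_4)(C) = chi_1(C) * chi_4(C):
  {e}: (1)*(2), {r^1, r^4}: (1)*(-sqrt(5)/2 - 1/2), {r^2, r^3}: (1)*(-1/2 + sqrt(5)/2), {s, sr, ..., sr^4}: (1)*(0)
so (chi_1 * chi_4) takes values
  {e} -> 2, {r^1, r^4} -> -sqrt(5)/2 - 1/2, {r^2, r^3} -> -1/2 + sqrt(5)/2, {s, sr, ..., sr^4} -> 0.
Now take the inner product of this character with each irreducible chi from the table, <chi_1*chi_4, chi> = (1/10) sum_C |C| (chi_1*chi_4)(C) conj(chi(C)):
  <chi_1*chi_4, chi_1> = (1/10)[1*(2)*conj(1) + 2*(-sqrt(5)/2 - 1/2)*conj(1) + 2*(-1/2 + sqrt(5)/2)*conj(1) + 5*(0)*conj(1)]
      = (1/10)[(2) + (-sqrt(5) - 1) + (-1 + sqrt(5)) + (0)] = 0/10 = 0
  <chi_1*chi_4, chi_2> = (1/10)[1*(2)*conj(1) + 2*(-sqrt(5)/2 - 1/2)*conj(1) + 2*(-1/2 + sqrt(5)/2)*conj(1) + 5*(0)*conj(-1)]
      = (1/10)[(2) + (-sqrt(5) - 1) + (-1 + sqrt(5)) + (0)] = 0/10 = 0
  <chi_1*chi_4, chi_3> = (1/10)[1*(2)*conj(2) + 2*(-sqrt(5)/2 - 1/2)*conj(-1/2 + sqrt(5)/2) + 2*(-1/2 + sqrt(5)/2)*conj(-sqrt(5)/2 - 1/2) + 5*(0)*conj(0)]
      = (1/10)[(4) + (-2) + (-2) + (0)] = 0/10 = 0
  <chi_1*chi_4, chi_4> = (1/10)[1*(2)*conj(2) + 2*(-sqrt(5)/2 - 1/2)*conj(-sqrt(5)/2 - 1/2) + 2*(-1/2 + sqrt(5)/2)*conj(-1/2 + sqrt(5)/2) + 5*(0)*conj(0)]
      = (1/10)[(4) + (sqrt(5) + 3) + (3 - sqrt(5)) + (0)] = 10/10 = 1
Hence the multiplicities are chi_4: 1. Dimension check: dim(chi_1)*dim(chi_4) = 1*2 = 2 and sum (mult * dim) = 1*2 = 2.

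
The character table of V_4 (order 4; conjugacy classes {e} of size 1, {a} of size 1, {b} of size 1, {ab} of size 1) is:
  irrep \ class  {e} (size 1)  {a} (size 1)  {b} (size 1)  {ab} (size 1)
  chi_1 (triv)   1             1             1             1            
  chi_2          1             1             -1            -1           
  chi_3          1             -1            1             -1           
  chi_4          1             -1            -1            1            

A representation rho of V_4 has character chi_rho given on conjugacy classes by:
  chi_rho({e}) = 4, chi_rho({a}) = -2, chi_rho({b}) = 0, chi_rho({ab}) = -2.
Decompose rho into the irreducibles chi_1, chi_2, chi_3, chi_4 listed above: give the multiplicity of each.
Multiplicities: chi_1: 0, chi_2: 1, chi_3: 2, chi_4: 1.

Derivation: Use <chi_rho, chi> = (1/|G|) sum_C |C| * chi_rho(C) * conj(chi(C)) with |G| = 4 for each irreducible chi in the table:
  <chi_rho, chi_1> = (1/4)[1*(4)*conj(1) + 1*(-2)*conj(1) + 1*(0)*conj(1) + 1*(-2)*conj(1)]
      = (1/4)[(4) + (-2) + (0) + (-2)] = 0/4 = 0
  <chi_rho, chi_2> = (1/4)[1*(4)*conj(1) + 1*(-2)*conj(1) + 1*(0)*conj(-1) + 1*(-2)*conj(-1)]
      = (1/4)[(4) + (-2) + (0) + (2)] = 4/4 = 1
  <chi_rho, chi_3> = (1/4)[1*(4)*conj(1) + 1*(-2)*conj(-1) + 1*(0)*conj(1) + 1*(-2)*conj(-1)]
      = (1/4)[(4) + (2) + (0) + (2)] = 8/4 = 2
  <chi_rho, chi_4> = (1/4)[1*(4)*conj(1) + 1*(-2)*conj(-1) + 1*(0)*conj(-1) + 1*(-2)*conj(1)]
      = (1/4)[(4) + (2) + (0) + (-2)] = 4/4 = 1
Dimension check: dim(rho) = sum (mult * dim) = 0*1 + 1*1 + 2*1 + 1*1 = 4 = chi_rho(e) = 4.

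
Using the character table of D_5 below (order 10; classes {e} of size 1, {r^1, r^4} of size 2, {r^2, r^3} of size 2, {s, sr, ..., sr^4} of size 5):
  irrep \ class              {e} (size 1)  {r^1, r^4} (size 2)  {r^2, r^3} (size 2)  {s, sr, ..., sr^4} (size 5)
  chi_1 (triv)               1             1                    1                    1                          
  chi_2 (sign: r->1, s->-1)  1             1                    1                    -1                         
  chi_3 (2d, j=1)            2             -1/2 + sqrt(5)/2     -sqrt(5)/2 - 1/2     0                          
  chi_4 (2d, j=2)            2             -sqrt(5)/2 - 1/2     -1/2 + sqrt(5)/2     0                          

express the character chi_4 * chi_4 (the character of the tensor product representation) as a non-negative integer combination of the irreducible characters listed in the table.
chi_4 tensor chi_4 = chi_1 + chi_2 + chi_3 (all other irreducibles have multiplicity 0).

Reasoning: The character of a tensor product is the pointwise product (chi_4 * chi_4)(C) = chi_4(C) * chi_4(C):
  {e}: (2)*(2), {r^1, r^4}: (-sqrt(5)/2 - 1/2)*(-sqrt(5)/2 - 1/2), {r^2, r^3}: (-1/2 + sqrt(5)/2)*(-1/2 + sqrt(5)/2), {s, sr, ..., sr^4}: (0)*(0)
so (chi_4 * chi_4) takes values
  {e} -> 4, {r^1, r^4} -> sqrt(5)/2 + 3/2, {r^2, r^3} -> 3/2 - sqrt(5)/2, {s, sr, ..., sr^4} -> 0.
Now take the inner product of this character with each irreducible chi from the table, <chi_4*chi_4, chi> = (1/10) sum_C |C| (chi_4*chi_4)(C) conj(chi(C)):
  <chi_4*chi_4, chi_1> = (1/10)[1*(4)*conj(1) + 2*(sqrt(5)/2 + 3/2)*conj(1) + 2*(3/2 - sqrt(5)/2)*conj(1) + 5*(0)*conj(1)]
      = (1/10)[(4) + (sqrt(5) + 3) + (3 - sqrt(5)) + (0)] = 10/10 = 1
  <chi_4*chi_4, chi_2> = (1/10)[1*(4)*conj(1) + 2*(sqrt(5)/2 + 3/2)*conj(1) + 2*(3/2 - sqrt(5)/2)*conj(1) + 5*(0)*conj(-1)]
      = (1/10)[(4) + (sqrt(5) + 3) + (3 - sqrt(5)) + (0)] = 10/10 = 1
  <chi_4*chi_4, chi_3> = (1/10)[1*(4)*conj(2) + 2*(sqrt(5)/2 + 3/2)*conj(-1/2 + sqrt(5)/2) + 2*(3/2 - sqrt(5)/2)*conj(-sqrt(5)/2 - 1/2) + 5*(0)*conj(0)]
      = (1/10)[(8) + (1 + sqrt(5)) + (1 - sqrt(5)) + (0)] = 10/10 = 1
  <chi_4*chi_4, chi_4> = (1/10)[1*(4)*conj(2) + 2*(sqrt(5)/2 + 3/2)*conj(-sqrt(5)/2 - 1/2) + 2*(3/2 - sqrt(5)/2)*conj(-1/2 + sqrt(5)/2) + 5*(0)*conj(0)]
      = (1/10)[(8) + (-2*sqrt(5) - 4) + (-4 + 2*sqrt(5)) + (0)] = 0/10 = 0
Hence the multiplicities are chi_1: 1, chi_2: 1, chi_3: 1. Dimension check: dim(chi_4)*dim(chi_4) = 2*2 = 4 and sum (mult * dim) = 1*1 + 1*1 + 1*2 = 4.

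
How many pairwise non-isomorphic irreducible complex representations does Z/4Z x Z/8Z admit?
32

Working: The number of irreducible complex representations of a finite group equals its number of conjugacy classes. Z/4Z x Z/8Z is abelian of order 32, so every element is its own conjugacy class: 32 classes, so Z/4Z x Z/8Z (order 32) has exactly 32 irreducible complex representations.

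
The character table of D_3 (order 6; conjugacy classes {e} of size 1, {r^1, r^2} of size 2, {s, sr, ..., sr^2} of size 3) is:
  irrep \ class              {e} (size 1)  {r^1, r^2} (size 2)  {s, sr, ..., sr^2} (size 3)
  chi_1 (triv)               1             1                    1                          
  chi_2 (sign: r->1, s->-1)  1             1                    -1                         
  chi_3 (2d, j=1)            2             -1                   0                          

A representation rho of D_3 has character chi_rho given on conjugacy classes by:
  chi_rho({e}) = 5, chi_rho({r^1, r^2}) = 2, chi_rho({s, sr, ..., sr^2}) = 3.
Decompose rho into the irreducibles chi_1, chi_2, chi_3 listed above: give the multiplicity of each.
Multiplicities: chi_1: 3, chi_2: 0, chi_3: 1.

Why: Use <chi_rho, chi> = (1/|G|) sum_C |C| * chi_rho(C) * conj(chi(C)) with |G| = 6 for each irreducible chi in the table:
  <chi_rho, chi_1> = (1/6)[1*(5)*conj(1) + 2*(2)*conj(1) + 3*(3)*conj(1)]
      = (1/6)[(5) + (4) + (9)] = 18/6 = 3
  <chi_rho, chi_2> = (1/6)[1*(5)*conj(1) + 2*(2)*conj(1) + 3*(3)*conj(-1)]
      = (1/6)[(5) + (4) + (-9)] = 0/6 = 0
  <chi_rho, chi_3> = (1/6)[1*(5)*conj(2) + 2*(2)*conj(-1) + 3*(3)*conj(0)]
      = (1/6)[(10) + (-4) + (0)] = 6/6 = 1
Dimension check: dim(rho) = sum (mult * dim) = 3*1 + 0*1 + 1*2 = 5 = chi_rho(e) = 5.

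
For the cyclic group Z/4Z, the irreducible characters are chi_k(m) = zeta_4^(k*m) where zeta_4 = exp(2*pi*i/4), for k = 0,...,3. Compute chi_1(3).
chi_1(3) = zeta_4^3 = -I

Reasoning: chi_1(3) = zeta_4^(1*3) = zeta_4^3. Since zeta_4^4 = 1, this equals zeta_4^3 = exp(2*pi*i*3/4) = -I.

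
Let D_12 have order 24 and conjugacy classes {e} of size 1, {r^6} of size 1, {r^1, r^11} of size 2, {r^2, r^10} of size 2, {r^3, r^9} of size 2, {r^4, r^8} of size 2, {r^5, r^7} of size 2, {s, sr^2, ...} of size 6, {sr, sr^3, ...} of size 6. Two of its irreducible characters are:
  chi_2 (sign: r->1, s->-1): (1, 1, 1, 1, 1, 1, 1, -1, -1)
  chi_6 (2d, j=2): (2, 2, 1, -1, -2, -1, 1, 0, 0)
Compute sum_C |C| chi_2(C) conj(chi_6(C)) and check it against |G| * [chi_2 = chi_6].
Sum = 0; so <chi_2, chi_6> = 0 (distinct irreducibles are orthogonal).

Argument: Compute term by term over conjugacy classes (|C| * chi_2(C) * conj(chi_6(C))):
  1*(1)*conj(2) + 1*(1)*conj(2) + 2*(1)*conj(1) + 2*(1)*conj(-1) + 2*(1)*conj(-2) + 2*(1)*conj(-1) + 2*(1)*conj(1) + 6*(-1)*conj(0) + 6*(-1)*conj(0)
  = (2) + (2) + (2) + (-2) + (-4) + (-2) + (2) + (0) + (0)
  = 0.
Dividing by |G| = 24 gives 0/24 = 0, matching the row-orthogonality relation <chi_2, chi_6> = [chi_2 = chi_6].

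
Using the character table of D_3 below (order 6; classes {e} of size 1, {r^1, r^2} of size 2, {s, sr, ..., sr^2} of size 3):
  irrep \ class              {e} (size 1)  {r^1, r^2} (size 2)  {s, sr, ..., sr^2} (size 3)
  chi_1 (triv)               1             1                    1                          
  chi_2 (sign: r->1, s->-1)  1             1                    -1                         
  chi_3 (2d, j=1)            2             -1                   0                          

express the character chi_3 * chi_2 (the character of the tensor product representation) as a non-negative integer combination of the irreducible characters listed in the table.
chi_3 tensor chi_2 = chi_3 (all other irreducibles have multiplicity 0).

Solution. The character of a tensor product is the pointwise product (chi_3 * chi_2)(C) = chi_3(C) * chi_2(C):
  {e}: (2)*(1), {r^1, r^2}: (-1)*(1), {s, sr, ..., sr^2}: (0)*(-1)
so (chi_3 * chi_2) takes values
  {e} -> 2, {r^1, r^2} -> -1, {s, sr, ..., sr^2} -> 0.
Now take the inner product of this character with each irreducible chi from the table, <chi_3*chi_2, chi> = (1/6) sum_C |C| (chi_3*chi_2)(C) conj(chi(C)):
  <chi_3*chi_2, chi_1> = (1/6)[1*(2)*conj(1) + 2*(-1)*conj(1) + 3*(0)*conj(1)]
      = (1/6)[(2) + (-2) + (0)] = 0/6 = 0
  <chi_3*chi_2, chi_2> = (1/6)[1*(2)*conj(1) + 2*(-1)*conj(1) + 3*(0)*conj(-1)]
      = (1/6)[(2) + (-2) + (0)] = 0/6 = 0
  <chi_3*chi_2, chi_3> = (1/6)[1*(2)*conj(2) + 2*(-1)*conj(-1) + 3*(0)*conj(0)]
      = (1/6)[(4) + (2) + (0)] = 6/6 = 1
Hence the multiplicities are chi_3: 1. Dimension check: dim(chi_3)*dim(chi_2) = 2*1 = 2 and sum (mult * dim) = 1*2 = 2.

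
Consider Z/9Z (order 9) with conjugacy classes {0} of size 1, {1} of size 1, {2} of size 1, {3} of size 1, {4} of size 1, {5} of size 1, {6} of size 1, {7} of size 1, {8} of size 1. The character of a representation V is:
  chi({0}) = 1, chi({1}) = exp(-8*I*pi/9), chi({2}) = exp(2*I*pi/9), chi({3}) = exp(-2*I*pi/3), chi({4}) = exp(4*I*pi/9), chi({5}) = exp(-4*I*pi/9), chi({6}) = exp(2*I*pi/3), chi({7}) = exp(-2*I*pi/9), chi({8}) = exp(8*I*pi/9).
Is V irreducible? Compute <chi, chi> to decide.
Irreducible: <chi, chi> = 1.

Justification: <chi, chi> = (1/|G|) sum_C |C| * |chi(C)|^2 = (1/9)[1*|1|^2 + 1*|exp(-8*I*pi/9)|^2 + 1*|exp(2*I*pi/9)|^2 + 1*|exp(-2*I*pi/3)|^2 + 1*|exp(4*I*pi/9)|^2 + 1*|exp(-4*I*pi/9)|^2 + 1*|exp(2*I*pi/3)|^2 + 1*|exp(-2*I*pi/9)|^2 + 1*|exp(8*I*pi/9)|^2]
  = (1/9)[(1) + (1) + (1) + (1) + (1) + (1) + (1) + (1) + (1)] = 9/9 = 1.
(Exp terms are combined using exp(i*s)*conj(exp(i*t)) = exp(i*(s-t)), and sums of them are collapsed using the identity that for every m > 1 the m distinct m-th roots of unity sum to 0, e.g. 1 + exp(2*I*pi/3) + exp(-2*I*pi/3) = 0.)
A character is irreducible iff <chi, chi> = 1, so this representation is irreducible.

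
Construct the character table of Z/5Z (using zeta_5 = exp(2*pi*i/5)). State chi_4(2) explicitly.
Character table of Z/5Z (irreps indexed chi_0,...,chi_4 with chi_k(m) = zeta_5^(k*m), zeta_5 = exp(2*pi*i/5)):
  irrep \ class  {0} (size 1)  {1} (size 1)    {2} (size 1)    {3} (size 1)    {4} (size 1)  
  chi_0          1             1               1               1               1             
  chi_1          1             exp(2*I*pi/5)   exp(4*I*pi/5)   exp(-4*I*pi/5)  exp(-2*I*pi/5)
  chi_2          1             exp(4*I*pi/5)   exp(-2*I*pi/5)  exp(2*I*pi/5)   exp(-4*I*pi/5)
  chi_3          1             exp(-4*I*pi/5)  exp(2*I*pi/5)   exp(-2*I*pi/5)  exp(4*I*pi/5) 
  chi_4          1             exp(-2*I*pi/5)  exp(-4*I*pi/5)  exp(4*I*pi/5)   exp(2*I*pi/5) 

Spot check: chi_4(2) = zeta_5^(4*2) = zeta_5^8 = exp(-4*I*pi/5).

Reasoning: Z/5Z is abelian, so all 5 irreducible complex representations are 1-dimensional. They are given by chi_k(m) = zeta_5^(k*m) for k = 0,...,4. Row orthogonality: sum_m chi_k(m) conj(chi_l(m)) = 5 * [k = l].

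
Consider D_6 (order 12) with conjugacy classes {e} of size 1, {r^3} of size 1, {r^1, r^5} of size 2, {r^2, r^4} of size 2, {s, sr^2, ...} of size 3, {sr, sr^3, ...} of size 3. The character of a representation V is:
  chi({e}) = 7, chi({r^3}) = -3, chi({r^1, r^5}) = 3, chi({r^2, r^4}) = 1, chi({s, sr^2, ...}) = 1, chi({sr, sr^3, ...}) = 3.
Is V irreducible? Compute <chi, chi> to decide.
Not irreducible (reducible): <chi, chi> = 9 > 1.

Derivation: <chi, chi> = (1/|G|) sum_C |C| * |chi(C)|^2 = (1/12)[1*|7|^2 + 1*|-3|^2 + 2*|3|^2 + 2*|1|^2 + 3*|1|^2 + 3*|3|^2]
  = (1/12)[(49) + (9) + (18) + (2) + (3) + (27)] = 108/12 = 9.
A character is irreducible iff <chi, chi> = 1, so this representation is reducible.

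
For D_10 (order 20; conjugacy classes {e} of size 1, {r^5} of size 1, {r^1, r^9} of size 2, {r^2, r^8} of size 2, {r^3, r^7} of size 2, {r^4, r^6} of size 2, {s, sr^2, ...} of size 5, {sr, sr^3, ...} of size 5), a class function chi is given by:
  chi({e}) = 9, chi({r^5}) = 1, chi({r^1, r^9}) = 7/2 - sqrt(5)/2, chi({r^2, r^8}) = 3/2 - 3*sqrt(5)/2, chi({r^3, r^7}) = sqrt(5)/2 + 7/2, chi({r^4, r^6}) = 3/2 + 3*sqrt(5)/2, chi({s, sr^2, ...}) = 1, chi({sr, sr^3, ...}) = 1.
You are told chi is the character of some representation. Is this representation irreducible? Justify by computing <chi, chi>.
Not irreducible (reducible): <chi, chi> = 10 > 1.

Justification: <chi, chi> = (1/|G|) sum_C |C| * |chi(C)|^2 = (1/20)[1*|9|^2 + 1*|1|^2 + 2*|7/2 - sqrt(5)/2|^2 + 2*|3/2 - 3*sqrt(5)/2|^2 + 2*|sqrt(5)/2 + 7/2|^2 + 2*|3/2 + 3*sqrt(5)/2|^2 + 5*|1|^2 + 5*|1|^2]
  = (1/20)[(81) + (1) + (27 - 7*sqrt(5)) + (27 - 9*sqrt(5)) + (7*sqrt(5) + 27) + (9*sqrt(5) + 27) + (5) + (5)] = 200/20 = 10.
A character is irreducible iff <chi, chi> = 1, so this representation is reducible.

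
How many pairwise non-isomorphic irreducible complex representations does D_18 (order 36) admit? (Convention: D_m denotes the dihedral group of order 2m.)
12

Why: The number of irreducible complex representations of a finite group equals its number of conjugacy classes. D_18 has 12 conjugacy classes (n/2 + 3 for n even), so D_18 (order 36) has exactly 12 irreducible complex representations.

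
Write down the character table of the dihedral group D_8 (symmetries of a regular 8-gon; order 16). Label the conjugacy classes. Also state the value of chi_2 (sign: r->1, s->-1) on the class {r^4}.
Conjugacy classes: {e} of size 1, {r^4} of size 1, {r^1, r^7} of size 2, {r^2, r^6} of size 2, {r^3, r^5} of size 2, {s, sr^2, ...} of size 4, {sr, sr^3, ...} of size 4.
Character table:
  irrep \ class              {e} (size 1)  {r^4} (size 1)  {r^1, r^7} (size 2)  {r^2, r^6} (size 2)  {r^3, r^5} (size 2)  {s, sr^2, ...} (size 4)  {sr, sr^3, ...} (size 4)
  chi_1 (triv)               1             1               1                    1                    1                    1                        1                       
  chi_2 (sign: r->1, s->-1)  1             1               1                    1                    1                    -1                       -1                      
  chi_3 (r->-1, s->1)        1             1               -1                   1                    -1                   1                        -1                      
  chi_4 (r->-1, s->-1)       1             1               -1                   1                    -1                   -1                       1                       
  chi_5 (2d, j=1)            2             -2              sqrt(2)              0                    -sqrt(2)             0                        0                       
  chi_6 (2d, j=2)            2             2               0                    -2                   0                    0                        0                       
  chi_7 (2d, j=3)            2             -2              -sqrt(2)             0                    sqrt(2)              0                        0                       

Spot check: chi_2 (sign: r->1, s->-1) on {r^4} = 1.

Working: D_8 has order 2*8 = 16 with 7 conjugacy classes, hence 7 irreducibles. Sum of squared dims 1 + 1 + 1 + 1 + 4 + 4 + 4 = 16 = |G|. Linear characters come from the abelianisation; the 2-dimensional irreps have character r^k -> 2*cos(2*pi*j*k/8), reflections -> 0.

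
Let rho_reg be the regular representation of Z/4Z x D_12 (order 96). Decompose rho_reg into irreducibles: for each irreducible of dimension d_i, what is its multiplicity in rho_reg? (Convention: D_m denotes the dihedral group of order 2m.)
Each irreducible V_i of dimension d_i appears with multiplicity d_i, i.e. rho_reg = (direct sum over all irreducibles V_i) d_i V_i. The irreducible dimensions for Z/4Z x D_12 are 1, 1, 1, 1, 1, 1, 1, 1, 1, 1, 1, 1, 1, 1, 1, 1, 2, 2, 2, 2, 2, 2, 2, 2, 2, 2, 2, 2, 2, 2, 2, 2, 2, 2, 2, 2: 16 irreducibles of dimension 1, each with multiplicity 1; 20 irreducibles of dimension 2, each with multiplicity 2. Total dimension 16*1*1 + 20*2*2 = 96 = |G|.

Explanation: General theorem: in the regular representation of a finite group G, each irreducible appears with multiplicity equal to its dimension. Check: dim(rho_reg) = sum d_i^2 = 1 + 1 + 1 + 1 + 1 + 1 + 1 + 1 + 1 + 1 + 1 + 1 + 1 + 1 + 1 + 1 + 4 + 4 + 4 + 4 + 4 + 4 + 4 + 4 + 4 + 4 + 4 + 4 + 4 + 4 + 4 + 4 + 4 + 4 + 4 + 4 = 96 = |G|.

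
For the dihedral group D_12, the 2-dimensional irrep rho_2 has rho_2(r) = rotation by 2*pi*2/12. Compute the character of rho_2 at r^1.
chi_{rho_2}(r^1) = 2*cos(2*pi*2*1/12) = 1

Solution. rho_2(r^1) is rotation by angle 2*pi*2*1/12, whose trace is 2*cos(2*pi*2*1/12) = 1.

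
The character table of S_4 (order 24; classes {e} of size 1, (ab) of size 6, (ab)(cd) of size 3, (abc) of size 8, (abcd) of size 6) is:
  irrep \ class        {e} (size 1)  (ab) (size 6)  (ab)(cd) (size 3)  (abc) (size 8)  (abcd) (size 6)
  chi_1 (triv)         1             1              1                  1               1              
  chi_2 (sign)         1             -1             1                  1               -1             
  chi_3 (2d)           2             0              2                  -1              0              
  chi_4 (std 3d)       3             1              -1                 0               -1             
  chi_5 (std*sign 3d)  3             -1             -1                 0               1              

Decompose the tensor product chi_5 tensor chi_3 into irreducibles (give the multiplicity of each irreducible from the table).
chi_5 tensor chi_3 = chi_4 + chi_5 (all other irreducibles have multiplicity 0).

Reasoning: The character of a tensor product is the pointwise product (chi_5 * chi_3)(C) = chi_5(C) * chi_3(C):
  {e}: (3)*(2), (ab): (-1)*(0), (ab)(cd): (-1)*(2), (abc): (0)*(-1), (abcd): (1)*(0)
so (chi_5 * chi_3) takes values
  {e} -> 6, (ab) -> 0, (ab)(cd) -> -2, (abc) -> 0, (abcd) -> 0.
Now take the inner product of this character with each irreducible chi from the table, <chi_5*chi_3, chi> = (1/24) sum_C |C| (chi_5*chi_3)(C) conj(chi(C)):
  <chi_5*chi_3, chi_1> = (1/24)[1*(6)*conj(1) + 6*(0)*conj(1) + 3*(-2)*conj(1) + 8*(0)*conj(1) + 6*(0)*conj(1)]
      = (1/24)[(6) + (0) + (-6) + (0) + (0)] = 0/24 = 0
  <chi_5*chi_3, chi_2> = (1/24)[1*(6)*conj(1) + 6*(0)*conj(-1) + 3*(-2)*conj(1) + 8*(0)*conj(1) + 6*(0)*conj(-1)]
      = (1/24)[(6) + (0) + (-6) + (0) + (0)] = 0/24 = 0
  <chi_5*chi_3, chi_3> = (1/24)[1*(6)*conj(2) + 6*(0)*conj(0) + 3*(-2)*conj(2) + 8*(0)*conj(-1) + 6*(0)*conj(0)]
      = (1/24)[(12) + (0) + (-12) + (0) + (0)] = 0/24 = 0
  <chi_5*chi_3, chi_4> = (1/24)[1*(6)*conj(3) + 6*(0)*conj(1) + 3*(-2)*conj(-1) + 8*(0)*conj(0) + 6*(0)*conj(-1)]
      = (1/24)[(18) + (0) + (6) + (0) + (0)] = 24/24 = 1
  <chi_5*chi_3, chi_5> = (1/24)[1*(6)*conj(3) + 6*(0)*conj(-1) + 3*(-2)*conj(-1) + 8*(0)*conj(0) + 6*(0)*conj(1)]
      = (1/24)[(18) + (0) + (6) + (0) + (0)] = 24/24 = 1
Hence the multiplicities are chi_4: 1, chi_5: 1. Dimension check: dim(chi_5)*dim(chi_3) = 3*2 = 6 and sum (mult * dim) = 1*3 + 1*3 = 6.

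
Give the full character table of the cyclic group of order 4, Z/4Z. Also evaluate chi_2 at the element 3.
Character table of Z/4Z (irreps indexed chi_0,...,chi_3 with chi_k(m) = zeta_4^(k*m), zeta_4 = exp(2*pi*i/4)):
  irrep \ class  {0} (size 1)  {1} (size 1)  {2} (size 1)  {3} (size 1)
  chi_0          1             1             1             1           
  chi_1          1             I             -1            -I          
  chi_2          1             -1            1             -1          
  chi_3          1             -I            -1            I           

Spot check: chi_2(3) = zeta_4^(2*3) = zeta_4^6 = -1.

Working: Z/4Z is abelian, so all 4 irreducible complex representations are 1-dimensional. They are given by chi_k(m) = zeta_4^(k*m) for k = 0,...,3. Row orthogonality: sum_m chi_k(m) conj(chi_l(m)) = 4 * [k = l].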